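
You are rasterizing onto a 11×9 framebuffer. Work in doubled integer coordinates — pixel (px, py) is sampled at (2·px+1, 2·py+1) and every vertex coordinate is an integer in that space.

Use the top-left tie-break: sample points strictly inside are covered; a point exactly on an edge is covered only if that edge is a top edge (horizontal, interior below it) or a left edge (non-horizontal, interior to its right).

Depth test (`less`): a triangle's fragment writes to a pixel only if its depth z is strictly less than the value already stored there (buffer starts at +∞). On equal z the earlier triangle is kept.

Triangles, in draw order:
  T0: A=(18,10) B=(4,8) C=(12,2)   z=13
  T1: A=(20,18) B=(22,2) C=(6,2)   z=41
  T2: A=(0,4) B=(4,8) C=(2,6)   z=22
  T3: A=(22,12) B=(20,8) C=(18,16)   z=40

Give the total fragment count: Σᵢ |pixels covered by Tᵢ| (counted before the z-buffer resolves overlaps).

T0:
  2·area = 100
  edge (18, 10)→(4, 8): d=(-14,-2) top-left  bias=+0
  edge (4, 8)→(12, 2): d=(8,-6) top-left  bias=+0
  edge (12, 2)→(18, 10): d=(6,8) right/bottom  bias=-1
    (5,1)@(11, 3): e=[84,2,14] → #
    (6,1)@(13, 3): e=[88,14,-2] → ·
    (4,2)@(9, 5): e=[52,6,42] → #
    (6,2)@(13, 5): e=[60,30,10] → #
    (7,2)@(15, 5): e=[64,42,-6] → ·
    (3,3)@(7, 7): e=[20,10,70] → #
    (7,3)@(15, 7): e=[36,58,6] → #
    (8,3)@(17, 7): e=[40,70,-10] → ·
    (3,4)@(7, 9): e=[-8,26,82] → ·
    (4,4)@(9, 9): e=[-4,38,66] → ·
    (5,4)@(11, 9): e=[0,50,50] → #  [on edge]
    (8,4)@(17, 9): e=[12,86,2] → #
  covered (13 px):
    · · · · · · · · · · ·
    · · · · · # · · · · ·
    · · · · # # # · · · ·
    · · · # # # # # · · ·
    · · · · · # # # # · ·
    · · · · · · · · · · ·
    · · · · · · · · · · ·
    · · · · · · · · · · ·
    · · · · · · · · · · ·
T1:
  2·area = 256  (B↔C swapped to make it positive)
  edge (20, 18)→(6, 2): d=(-14,-16) top-left  bias=+0
  edge (6, 2)→(22, 2): d=(16,0) top-left  bias=+0
  edge (22, 2)→(20, 18): d=(-2,16) right/bottom  bias=-1
    (3,1)@(7, 3): e=[2,16,238] → #
    (4,1)@(9, 3): e=[34,16,206] → #
    (5,1)@(11, 3): e=[66,16,174] → #
    (6,1)@(13, 3): e=[98,16,142] → #
    (7,1)@(15, 3): e=[130,16,110] → #
    (8,1)@(17, 3): e=[162,16,78] → #
    (9,1)@(19, 3): e=[194,16,46] → #
    (10,1)@(21, 3): e=[226,16,14] → #
    (3,2)@(7, 5): e=[-26,48,234] → ·
    (4,2)@(9, 5): e=[6,48,202] → #
    (4,3)@(9, 7): e=[-22,80,198] → ·
    (5,3)@(11, 7): e=[10,80,166] → #
  covered (32 px):
    · · · · · · · · · · ·
    · · · # # # # # # # #
    · · · · # # # # # # #
    · · · · · # # # # # #
    · · · · · · # # # # #
    · · · · · · · # # # ·
    · · · · · · · · # # ·
    · · · · · · · · · # ·
    · · · · · · · · · · ·
T2:
  degenerate (2·area = 0) — covers nothing
T3:
  2·area = 24  (B↔C swapped to make it positive)
  edge (22, 12)→(18, 16): d=(-4,4) right/bottom  bias=-1
  edge (18, 16)→(20, 8): d=(2,-8) top-left  bias=+0
  edge (20, 8)→(22, 12): d=(2,4) right/bottom  bias=-1
    (10,5)@(21, 11): e=[8,14,2] → #
    (9,6)@(19, 13): e=[8,2,14] → #
    (10,6)@(21, 13): e=[0,18,6] → ·  [on edge]
    (9,7)@(19, 15): e=[0,6,18] → ·  [on edge]
    (8,8)@(17, 17): e=[0,-6,30] → ·  [on edge]
  covered (2 px):
    · · · · · · · · · · ·
    · · · · · · · · · · ·
    · · · · · · · · · · ·
    · · · · · · · · · · ·
    · · · · · · · · · · ·
    · · · · · · · · · · #
    · · · · · · · · · # ·
    · · · · · · · · · · ·
    · · · · · · · · · · ·

Result: 47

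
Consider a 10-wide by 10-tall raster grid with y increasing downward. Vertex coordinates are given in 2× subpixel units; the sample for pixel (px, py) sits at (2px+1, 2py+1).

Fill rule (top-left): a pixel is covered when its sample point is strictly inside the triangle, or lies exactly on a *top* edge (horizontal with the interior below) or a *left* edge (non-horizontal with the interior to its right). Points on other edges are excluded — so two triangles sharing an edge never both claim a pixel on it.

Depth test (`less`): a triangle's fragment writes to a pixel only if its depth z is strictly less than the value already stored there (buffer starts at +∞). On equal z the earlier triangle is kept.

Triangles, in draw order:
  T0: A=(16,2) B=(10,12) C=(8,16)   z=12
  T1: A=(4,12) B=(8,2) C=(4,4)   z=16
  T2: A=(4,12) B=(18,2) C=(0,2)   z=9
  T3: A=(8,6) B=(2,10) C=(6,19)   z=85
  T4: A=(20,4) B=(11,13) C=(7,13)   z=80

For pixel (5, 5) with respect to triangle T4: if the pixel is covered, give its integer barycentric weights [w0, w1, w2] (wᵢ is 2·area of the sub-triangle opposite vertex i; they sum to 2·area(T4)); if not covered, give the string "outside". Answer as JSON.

T0:
  2·area = 4  (B↔C swapped to make it positive)
  edge (16, 2)→(8, 16): d=(-8,14) right/bottom  bias=-1
  edge (8, 16)→(10, 12): d=(2,-4) top-left  bias=+0
  edge (10, 12)→(16, 2): d=(6,-10) top-left  bias=+0
    (6,3)@(13, 7): e=[2,2,0] → #  [on edge]
    (7,3)@(15, 7): e=[-26,10,20] → ·
    (6,4)@(13, 9): e=[-14,6,12] → ·
    (3,8)@(7, 17): e=[6,-2,0] → ·  [on edge]
  covered (1 px):
    · · · · · · · · · ·
    · · · · · · · · · ·
    · · · · · · · · · ·
    · · · · · · # · · ·
    · · · · · · · · · ·
    · · · · · · · · · ·
    · · · · · · · · · ·
    · · · · · · · · · ·
    · · · · · · · · · ·
    · · · · · · · · · ·
T1:
  2·area = 32  (B↔C swapped to make it positive)
  edge (4, 12)→(4, 4): d=(0,-8) top-left  bias=+0
  edge (4, 4)→(8, 2): d=(4,-2) top-left  bias=+0
  edge (8, 2)→(4, 12): d=(-4,10) right/bottom  bias=-1
    (3,1)@(7, 3): e=[24,2,6] → #
    (4,1)@(9, 3): e=[40,6,-14] → ·
    (2,2)@(5, 5): e=[8,6,18] → #
    (3,2)@(7, 5): e=[24,10,-2] → ·
    (2,3)@(5, 7): e=[8,14,10] → #
    (3,3)@(7, 7): e=[24,18,-10] → ·
    (2,4)@(5, 9): e=[8,22,2] → #
    (3,4)@(7, 9): e=[24,26,-18] → ·
    (2,5)@(5, 11): e=[8,30,-6] → ·
  covered (4 px):
    · · · · · · · · · ·
    · · · # · · · · · ·
    · · # · · · · · · ·
    · · # · · · · · · ·
    · · # · · · · · · ·
    · · · · · · · · · ·
    · · · · · · · · · ·
    · · · · · · · · · ·
    · · · · · · · · · ·
    · · · · · · · · · ·
T2:
  2·area = 180  (B↔C swapped to make it positive)
  edge (4, 12)→(0, 2): d=(-4,-10) top-left  bias=+0
  edge (0, 2)→(18, 2): d=(18,0) top-left  bias=+0
  edge (18, 2)→(4, 12): d=(-14,10) right/bottom  bias=-1
    (0,1)@(1, 3): e=[6,18,156] → #
    (1,1)@(3, 3): e=[26,18,136] → #
    (2,1)@(5, 3): e=[46,18,116] → #
    (3,1)@(7, 3): e=[66,18,96] → #
    (4,1)@(9, 3): e=[86,18,76] → #
    (5,1)@(11, 3): e=[106,18,56] → #
    (6,1)@(13, 3): e=[126,18,36] → #
    (7,1)@(15, 3): e=[146,18,16] → #
    (8,1)@(17, 3): e=[166,18,-4] → ·
    (0,2)@(1, 5): e=[-2,54,128] → ·
    (1,2)@(3, 5): e=[18,54,108] → #
    (7,2)@(15, 5): e=[138,54,-12] → ·
    (5,3)@(11, 7): e=[90,90,0] → ·  [on edge]
  covered (22 px):
    · · · · · · · · · ·
    # # # # # # # # · ·
    · # # # # # # · · ·
    · # # # # · · · · ·
    · # # # · · · · · ·
    · · # · · · · · · ·
    · · · · · · · · · ·
    · · · · · · · · · ·
    · · · · · · · · · ·
    · · · · · · · · · ·
T3:
  2·area = 70  (B↔C swapped to make it positive)
  edge (8, 6)→(6, 19): d=(-2,13) right/bottom  bias=-1
  edge (6, 19)→(2, 10): d=(-4,-9) top-left  bias=+0
  edge (2, 10)→(8, 6): d=(6,-4) top-left  bias=+0
    (3,3)@(7, 7): e=[11,57,2] → #
    (4,3)@(9, 7): e=[-15,75,10] → ·
    (2,4)@(5, 9): e=[33,31,6] → #
    (4,4)@(9, 9): e=[-19,67,22] → ·
    (1,5)@(3, 11): e=[55,5,10] → #
    (4,5)@(9, 11): e=[-23,59,34] → ·
    (1,6)@(3, 13): e=[51,-3,22] → ·
    (2,6)@(5, 13): e=[25,15,30] → #
    (3,6)@(7, 13): e=[-1,33,38] → ·
    (2,7)@(5, 15): e=[21,7,42] → #
    (3,7)@(7, 15): e=[-5,25,50] → ·
    (2,8)@(5, 17): e=[17,-1,54] → ·
  covered (8 px):
    · · · · · · · · · ·
    · · · · · · · · · ·
    · · · · · · · · · ·
    · · · # · · · · · ·
    · · # # · · · · · ·
    · # # # · · · · · ·
    · · # · · · · · · ·
    · · # · · · · · · ·
    · · · · · · · · · ·
    · · · · · · · · · ·
T4:
  2·area = 36
  edge (20, 4)→(11, 13): d=(-9,9) right/bottom  bias=-1
  edge (11, 13)→(7, 13): d=(-4,0) right/bottom  bias=-1
  edge (7, 13)→(20, 4): d=(13,-9) top-left  bias=+0
    (9,2)@(19, 5): e=[0,32,4] → ·  [on edge]
    (8,3)@(17, 7): e=[0,24,12] → ·  [on edge]
    (6,4)@(13, 9): e=[18,16,2] → #
    (7,4)@(15, 9): e=[0,16,20] → ·  [on edge]
    (5,5)@(11, 11): e=[18,8,10] → #
    (6,5)@(13, 11): e=[0,8,28] → ·  [on edge]
    (0,6)@(1, 13): e=[90,0,-54] → ·  [on edge]
    (1,6)@(3, 13): e=[72,0,-36] → ·  [on edge]
    (2,6)@(5, 13): e=[54,0,-18] → ·  [on edge]
    (3,6)@(7, 13): e=[36,0,0] → ·  [on edge]
    (4,6)@(9, 13): e=[18,0,18] → ·  [on edge]
    (5,6)@(11, 13): e=[0,0,36] → ·  [on edge]
    (6,6)@(13, 13): e=[-18,0,54] → ·  [on edge]
    (7,6)@(15, 13): e=[-36,0,72] → ·  [on edge]
    (8,6)@(17, 13): e=[-54,0,90] → ·  [on edge]
    (9,6)@(19, 13): e=[-72,0,108] → ·  [on edge]
    (4,7)@(9, 15): e=[0,-8,44] → ·  [on edge]
    (3,8)@(7, 17): e=[0,-16,52] → ·  [on edge]
    (2,9)@(5, 19): e=[0,-24,60] → ·  [on edge]
  covered (2 px):
    · · · · · · · · · ·
    · · · · · · · · · ·
    · · · · · · · · · ·
    · · · · · · · · · ·
    · · · · · · # · · ·
    · · · · · # · · · ·
    · · · · · · · · · ·
    · · · · · · · · · ·
    · · · · · · · · · ·
    · · · · · · · · · ·

Answer: [8,10,18]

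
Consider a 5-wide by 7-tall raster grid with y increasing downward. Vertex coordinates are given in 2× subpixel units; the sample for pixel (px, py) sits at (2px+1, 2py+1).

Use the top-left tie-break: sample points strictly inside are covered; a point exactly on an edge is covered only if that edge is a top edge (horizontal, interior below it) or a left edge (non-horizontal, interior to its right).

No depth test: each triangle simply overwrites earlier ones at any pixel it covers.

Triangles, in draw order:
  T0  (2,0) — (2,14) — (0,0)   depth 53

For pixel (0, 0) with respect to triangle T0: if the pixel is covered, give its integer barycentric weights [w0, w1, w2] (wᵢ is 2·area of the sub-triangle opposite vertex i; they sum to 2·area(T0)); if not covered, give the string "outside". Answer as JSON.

T0:
  2·area = 28
  edge (2, 0)→(2, 14): d=(0,14) right/bottom  bias=-1
  edge (2, 14)→(0, 0): d=(-2,-14) top-left  bias=+0
  edge (0, 0)→(2, 0): d=(2,0) top-left  bias=+0
    (0,0)@(1, 1): e=[14,12,2] → #
    (1,0)@(3, 1): e=[-14,40,2] → ·
    (0,1)@(1, 3): e=[14,8,6] → #
    (1,1)@(3, 3): e=[-14,36,6] → ·
    (0,2)@(1, 5): e=[14,4,10] → #
    (1,2)@(3, 5): e=[-14,32,10] → ·
    (0,3)@(1, 7): e=[14,0,14] → #  [on edge]
    (1,3)@(3, 7): e=[-14,28,14] → ·
    (0,4)@(1, 9): e=[14,-4,18] → ·
  covered (4 px):
    # · · · ·
    # · · · ·
    # · · · ·
    # · · · ·
    · · · · ·
    · · · · ·
    · · · · ·

Answer: [12,2,14]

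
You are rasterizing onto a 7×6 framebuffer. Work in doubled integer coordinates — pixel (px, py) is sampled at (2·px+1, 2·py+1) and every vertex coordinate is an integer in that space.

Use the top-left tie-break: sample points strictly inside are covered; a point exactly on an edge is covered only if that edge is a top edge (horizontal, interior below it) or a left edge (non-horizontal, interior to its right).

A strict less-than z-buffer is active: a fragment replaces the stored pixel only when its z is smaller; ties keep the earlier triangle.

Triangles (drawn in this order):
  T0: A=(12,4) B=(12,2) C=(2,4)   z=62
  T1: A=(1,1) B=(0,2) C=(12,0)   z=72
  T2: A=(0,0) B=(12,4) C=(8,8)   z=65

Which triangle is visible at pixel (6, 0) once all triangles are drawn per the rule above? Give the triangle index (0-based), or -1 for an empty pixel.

T0:
  2·area = 20  (B↔C swapped to make it positive)
  edge (12, 4)→(2, 4): d=(-10,0) right/bottom  bias=-1
  edge (2, 4)→(12, 2): d=(10,-2) top-left  bias=+0
  edge (12, 2)→(12, 4): d=(0,2) right/bottom  bias=-1
    (3,1)@(7, 3): e=[10,0,10] → #  [on edge]
    (4,1)@(9, 3): e=[10,4,6] → #
    (5,1)@(11, 3): e=[10,8,2] → #
    (6,1)@(13, 3): e=[10,12,-2] → ·
    (3,2)@(7, 5): e=[-10,20,10] → ·
    (4,2)@(9, 5): e=[-10,24,6] → ·
    (5,2)@(11, 5): e=[-10,28,2] → ·
  covered (3 px):
    · · · · · · ·
    · · · # # # ·
    · · · · · · ·
    · · · · · · ·
    · · · · · · ·
    · · · · · · ·
T1:
  2·area = 10  (B↔C swapped to make it positive)
  edge (1, 1)→(12, 0): d=(11,-1) top-left  bias=+0
  edge (12, 0)→(0, 2): d=(-12,2) right/bottom  bias=-1
  edge (0, 2)→(1, 1): d=(1,-1) top-left  bias=+0
    (0,0)@(1, 1): e=[0,10,0] → #  [on edge]
    (1,0)@(3, 1): e=[2,6,2] → #
    (2,0)@(5, 1): e=[4,2,4] → #
    (3,0)@(7, 1): e=[6,-2,6] → ·
    (0,1)@(1, 3): e=[22,-14,2] → ·
    (1,1)@(3, 3): e=[24,-18,4] → ·
    (2,1)@(5, 3): e=[26,-22,6] → ·
  covered (3 px):
    # # # · · · ·
    · · · · · · ·
    · · · · · · ·
    · · · · · · ·
    · · · · · · ·
    · · · · · · ·
T2:
  2·area = 64
  edge (0, 0)→(12, 4): d=(12,4) right/bottom  bias=-1
  edge (12, 4)→(8, 8): d=(-4,4) right/bottom  bias=-1
  edge (8, 8)→(0, 0): d=(-8,-8) top-left  bias=+0
    (0,0)@(1, 1): e=[8,56,0] → #  [on edge]
    (1,0)@(3, 1): e=[0,48,16] → ·  [on edge]
    (0,1)@(1, 3): e=[32,48,-16] → ·
    (1,1)@(3, 3): e=[24,40,0] → #  [on edge]
    (2,1)@(5, 3): e=[16,32,16] → #
    (3,1)@(7, 3): e=[8,24,32] → #
    (4,1)@(9, 3): e=[0,16,48] → ·  [on edge]
    (6,1)@(13, 3): e=[-16,0,80] → ·  [on edge]
    (1,2)@(3, 5): e=[48,32,-16] → ·
    (2,2)@(5, 5): e=[40,24,0] → #  [on edge]
    (4,2)@(9, 5): e=[24,8,32] → #
    (5,2)@(11, 5): e=[16,0,48] → ·  [on edge]
    (3,3)@(7, 7): e=[56,8,0] → #  [on edge]
    (4,3)@(9, 7): e=[48,0,16] → ·  [on edge]
    (3,4)@(7, 9): e=[80,0,-16] → ·  [on edge]
    (4,4)@(9, 9): e=[72,-8,0] → ·  [on edge]
    (2,5)@(5, 11): e=[112,0,-48] → ·  [on edge]
    (5,5)@(11, 11): e=[88,-24,0] → ·  [on edge]
  covered (8 px):
    # · · · · · ·
    · # # # · · ·
    · · # # # · ·
    · · · # · · ·
    · · · · · · ·
    · · · · · · ·

Z-buffer (winner per pixel, '.' = empty):
  2 1 1 . . . .
  . 2 2 0 0 0 .
  . . 2 2 2 . .
  . . . 2 . . .
  . . . . . . .
  . . . . . . .

Answer: -1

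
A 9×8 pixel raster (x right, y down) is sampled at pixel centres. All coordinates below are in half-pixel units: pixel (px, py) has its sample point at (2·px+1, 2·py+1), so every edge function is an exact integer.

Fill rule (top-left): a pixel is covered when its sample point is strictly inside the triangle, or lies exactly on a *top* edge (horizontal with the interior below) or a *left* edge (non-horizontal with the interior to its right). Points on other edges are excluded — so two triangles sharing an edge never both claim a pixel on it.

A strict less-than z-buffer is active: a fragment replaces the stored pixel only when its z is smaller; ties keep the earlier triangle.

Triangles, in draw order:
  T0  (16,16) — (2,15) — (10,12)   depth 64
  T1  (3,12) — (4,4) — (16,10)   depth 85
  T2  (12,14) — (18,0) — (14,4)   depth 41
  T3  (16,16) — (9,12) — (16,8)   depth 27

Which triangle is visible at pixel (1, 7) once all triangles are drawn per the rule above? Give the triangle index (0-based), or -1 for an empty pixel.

T0:
  2·area = 50
  edge (16, 16)→(2, 15): d=(-14,-1) top-left  bias=+0
  edge (2, 15)→(10, 12): d=(8,-3) top-left  bias=+0
  edge (10, 12)→(16, 16): d=(6,4) right/bottom  bias=-1
    (4,6)@(9, 13): e=[35,5,10] → #
    (5,6)@(11, 13): e=[37,11,2] → #
    (6,6)@(13, 13): e=[39,17,-6] → ·
    (1,7)@(3, 15): e=[1,3,46] → #
    (2,7)@(5, 15): e=[3,9,38] → #
    (3,7)@(7, 15): e=[5,15,30] → #
    (6,7)@(13, 15): e=[11,33,6] → #
    (7,7)@(15, 15): e=[13,39,-2] → ·
  covered (8 px):
    · · · · · · · · ·
    · · · · · · · · ·
    · · · · · · · · ·
    · · · · · · · · ·
    · · · · · · · · ·
    · · · · · · · · ·
    · · · · # # · · ·
    · # # # # # # · ·
T1:
  2·area = 102
  edge (3, 12)→(4, 4): d=(1,-8) top-left  bias=+0
  edge (4, 4)→(16, 10): d=(12,6) right/bottom  bias=-1
  edge (16, 10)→(3, 12): d=(-13,2) right/bottom  bias=-1
    (2,2)@(5, 5): e=[9,6,87] → #
    (3,2)@(7, 5): e=[25,-6,83] → ·
    (2,3)@(5, 7): e=[11,30,61] → #
    (3,3)@(7, 7): e=[27,18,57] → #
    (4,3)@(9, 7): e=[43,6,53] → #
    (5,3)@(11, 7): e=[59,-6,49] → ·
    (2,4)@(5, 9): e=[13,54,35] → #
    (5,4)@(11, 9): e=[61,18,23] → #
    (6,4)@(13, 9): e=[77,6,19] → #
    (7,4)@(15, 9): e=[93,-6,15] → ·
    (2,5)@(5, 11): e=[15,78,9] → #
    (5,5)@(11, 11): e=[63,42,-3] → ·
  covered (12 px):
    · · · · · · · · ·
    · · · · · · · · ·
    · · # · · · · · ·
    · · # # # · · · ·
    · · # # # # # · ·
    · · # # # · · · ·
    · · · · · · · · ·
    · · · · · · · · ·
T2:
  2·area = 32  (B↔C swapped to make it positive)
  edge (12, 14)→(14, 4): d=(2,-10) top-left  bias=+0
  edge (14, 4)→(18, 0): d=(4,-4) top-left  bias=+0
  edge (18, 0)→(12, 14): d=(-6,14) right/bottom  bias=-1
    (8,0)@(17, 1): e=[24,0,8] → #  [on edge]
    (7,1)@(15, 3): e=[8,0,24] → #  [on edge]
    (8,1)@(17, 3): e=[28,8,-4] → ·
    (6,2)@(13, 5): e=[-8,0,40] → ·  [on edge]
    (7,2)@(15, 5): e=[12,8,12] → #
    (8,2)@(17, 5): e=[32,16,-16] → ·
    (5,3)@(11, 7): e=[-24,0,56] → ·  [on edge]
    (7,3)@(15, 7): e=[16,16,0] → ·  [on edge]
    (4,4)@(9, 9): e=[-40,0,72] → ·  [on edge]
    (6,4)@(13, 9): e=[0,16,16] → #  [on edge]
    (7,4)@(15, 9): e=[20,24,-12] → ·
    (3,5)@(7, 11): e=[-56,0,88] → ·  [on edge]
    (2,6)@(5, 13): e=[-72,0,104] → ·  [on edge]
    (1,7)@(3, 15): e=[-88,0,120] → ·  [on edge]
  covered (5 px):
    · · · · · · · · #
    · · · · · · · # ·
    · · · · · · · # ·
    · · · · · · · · ·
    · · · · · · # · ·
    · · · · · · # · ·
    · · · · · · · · ·
    · · · · · · · · ·
T3:
  2·area = 56
  edge (16, 16)→(9, 12): d=(-7,-4) top-left  bias=+0
  edge (9, 12)→(16, 8): d=(7,-4) top-left  bias=+0
  edge (16, 8)→(16, 16): d=(0,8) right/bottom  bias=-1
    (7,4)@(15, 9): e=[45,3,8] → #
    (8,4)@(17, 9): e=[53,11,-8] → ·
    (5,5)@(11, 11): e=[15,1,40] → #
    (6,5)@(13, 11): e=[23,9,24] → #
    (8,5)@(17, 11): e=[39,25,-8] → ·
    (5,6)@(11, 13): e=[1,15,40] → #
    (8,6)@(17, 13): e=[25,39,-8] → ·
    (5,7)@(11, 15): e=[-13,29,40] → ·
    (6,7)@(13, 15): e=[-5,37,24] → ·
    (7,7)@(15, 15): e=[3,45,8] → #
    (8,7)@(17, 15): e=[11,53,-8] → ·
  covered (8 px):
    · · · · · · · · ·
    · · · · · · · · ·
    · · · · · · · · ·
    · · · · · · · · ·
    · · · · · · · # ·
    · · · · · # # # ·
    · · · · · # # # ·
    · · · · · · · # ·

Z-buffer (winner per pixel, '.' = empty):
  . . . . . . . . 2
  . . . . . . . 2 .
  . . 1 . . . . 2 .
  . . 1 1 1 . . . .
  . . 1 1 1 1 2 3 .
  . . 1 1 1 3 3 3 .
  . . . . 0 3 3 3 .
  . 0 0 0 0 0 0 3 .

Result: 0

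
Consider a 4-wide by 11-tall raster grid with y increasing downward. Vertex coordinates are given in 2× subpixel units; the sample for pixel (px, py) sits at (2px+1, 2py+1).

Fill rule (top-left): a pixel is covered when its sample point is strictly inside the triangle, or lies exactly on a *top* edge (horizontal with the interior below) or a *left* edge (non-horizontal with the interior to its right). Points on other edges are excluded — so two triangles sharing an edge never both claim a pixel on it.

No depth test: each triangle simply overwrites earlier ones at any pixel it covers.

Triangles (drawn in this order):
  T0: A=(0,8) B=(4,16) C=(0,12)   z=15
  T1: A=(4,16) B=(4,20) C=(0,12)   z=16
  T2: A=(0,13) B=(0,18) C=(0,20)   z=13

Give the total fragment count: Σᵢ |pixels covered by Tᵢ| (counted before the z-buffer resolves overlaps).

T0:
  2·area = 16
  edge (0, 8)→(4, 16): d=(4,8) right/bottom  bias=-1
  edge (4, 16)→(0, 12): d=(-4,-4) top-left  bias=+0
  edge (0, 12)→(0, 8): d=(0,-4) top-left  bias=+0
    (0,5)@(1, 11): e=[4,8,4] → █
    (1,5)@(3, 11): e=[-12,16,12] → ·
    (0,6)@(1, 13): e=[12,0,4] → █  [on edge]
    (1,6)@(3, 13): e=[-4,8,12] → ·
    (0,7)@(1, 15): e=[20,-8,4] → ·
    (1,7)@(3, 15): e=[4,0,12] → █  [on edge]
    (2,7)@(5, 15): e=[-12,8,20] → ·
    (1,8)@(3, 17): e=[12,-8,12] → ·
    (2,8)@(5, 17): e=[-4,0,20] → ·  [on edge]
    (3,9)@(7, 19): e=[-12,0,28] → ·  [on edge]
  covered (3 px):
    · · · ·
    · · · ·
    · · · ·
    · · · ·
    · · · ·
    █ · · ·
    █ · · ·
    · █ · ·
    · · · ·
    · · · ·
    · · · ·
T1:
  2·area = 16
  edge (4, 16)→(4, 20): d=(0,4) right/bottom  bias=-1
  edge (4, 20)→(0, 12): d=(-4,-8) top-left  bias=+0
  edge (0, 12)→(4, 16): d=(4,4) right/bottom  bias=-1
    (0,6)@(1, 13): e=[12,4,0] → ·  [on edge]
    (1,7)@(3, 15): e=[4,12,0] → ·  [on edge]
    (1,8)@(3, 17): e=[4,4,8] → █
    (2,8)@(5, 17): e=[-4,20,0] → ·  [on edge]
    (1,9)@(3, 19): e=[4,-4,16] → ·
    (3,9)@(7, 19): e=[-12,28,0] → ·  [on edge]
  covered (1 px):
    · · · ·
    · · · ·
    · · · ·
    · · · ·
    · · · ·
    · · · ·
    · · · ·
    · · · ·
    · █ · ·
    · · · ·
    · · · ·
T2:
  degenerate (2·area = 0) — covers nothing

Final: 4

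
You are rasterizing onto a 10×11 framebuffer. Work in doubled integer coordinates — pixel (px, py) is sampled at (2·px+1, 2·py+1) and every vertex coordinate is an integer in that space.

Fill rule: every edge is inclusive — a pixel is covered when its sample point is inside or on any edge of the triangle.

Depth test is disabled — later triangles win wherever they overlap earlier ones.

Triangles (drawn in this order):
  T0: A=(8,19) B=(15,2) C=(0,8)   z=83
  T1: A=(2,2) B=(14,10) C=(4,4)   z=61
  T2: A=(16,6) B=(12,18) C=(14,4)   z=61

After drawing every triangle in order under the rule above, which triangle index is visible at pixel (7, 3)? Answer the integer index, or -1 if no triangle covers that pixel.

T0:
  2·area = 213  (B↔C swapped to make it positive)
  edge (8, 19)→(0, 8): d=(-8,-11) inclusive
  edge (0, 8)→(15, 2): d=(15,-6) inclusive
  edge (15, 2)→(8, 19): d=(-7,17) inclusive
    (6,1)@(13, 3): e=[183,3,27] → █
    (7,1)@(15, 3): e=[205,15,-7] → ·
    (4,2)@(9, 5): e=[123,9,81] → █
    (5,2)@(11, 5): e=[145,21,47] → █
    (7,2)@(15, 5): e=[189,45,-21] → ·
    (1,3)@(3, 7): e=[41,3,169] → █
    (2,3)@(5, 7): e=[63,15,135] → █
    (3,3)@(7, 7): e=[85,27,101] → █
    (6,3)@(13, 7): e=[151,63,-1] → ·
    (0,4)@(1, 9): e=[3,21,189] → █
    (6,4)@(13, 9): e=[135,93,-15] → ·
    (0,5)@(1, 11): e=[-13,51,175] → ·
  covered (26 px):
    · · · · · · · · · ·
    · · · · · · █ · · ·
    · · · · █ █ █ · · ·
    · █ █ █ █ █ · · · ·
    █ █ █ █ █ █ · · · ·
    · █ █ █ █ █ · · · ·
    · · █ █ █ · · · · ·
    · · · █ █ · · · · ·
    · · · █ · · · · · ·
    · · · · · · · · · ·
    · · · · · · · · · ·
T1:
  2·area = 8
  edge (2, 2)→(14, 10): d=(12,8) inclusive
  edge (14, 10)→(4, 4): d=(-10,-6) inclusive
  edge (4, 4)→(2, 2): d=(-2,-2) inclusive
    (0,0)@(1, 1): e=[-4,12,0] → ·  [on edge]
    (1,1)@(3, 3): e=[4,4,0] → █  [on edge]
    (2,1)@(5, 3): e=[-12,16,4] → ·
    (1,2)@(3, 5): e=[28,-16,-4] → ·
    (2,2)@(5, 5): e=[12,-4,0] → ·  [on edge]
    (3,3)@(7, 7): e=[20,-12,0] → ·  [on edge]
    (4,3)@(9, 7): e=[4,0,4] → █  [on edge]
    (5,3)@(11, 7): e=[-12,12,8] → ·
    (4,4)@(9, 9): e=[28,-20,0] → ·  [on edge]
    (5,5)@(11, 11): e=[36,-28,0] → ·  [on edge]
    (6,6)@(13, 13): e=[44,-36,0] → ·  [on edge]
    (9,6)@(19, 13): e=[-4,0,12] → ·  [on edge]
    (7,7)@(15, 15): e=[52,-44,0] → ·  [on edge]
    (8,8)@(17, 17): e=[60,-52,0] → ·  [on edge]
    (9,9)@(19, 19): e=[68,-60,0] → ·  [on edge]
  covered (2 px):
    · · · · · · · · · ·
    · █ · · · · · · · ·
    · · · · · · · · · ·
    · · · · █ · · · · ·
    · · · · · · · · · ·
    · · · · · · · · · ·
    · · · · · · · · · ·
    · · · · · · · · · ·
    · · · · · · · · · ·
    · · · · · · · · · ·
    · · · · · · · · · ·
T2:
  2·area = 32
  edge (16, 6)→(12, 18): d=(-4,12) inclusive
  edge (12, 18)→(14, 4): d=(2,-14) inclusive
  edge (14, 4)→(16, 6): d=(2,2) inclusive
    (5,0)@(11, 1): e=[80,-48,0] → ·  [on edge]
    (6,1)@(13, 3): e=[48,-16,0] → ·  [on edge]
    (8,1)@(17, 3): e=[0,40,-8] → ·  [on edge]
    (7,2)@(15, 5): e=[16,16,0] → █  [on edge]
    (8,2)@(17, 5): e=[-8,44,-4] → ·
    (7,3)@(15, 7): e=[8,20,4] → █
    (8,3)@(17, 7): e=[-16,48,0] → ·  [on edge]
    (7,4)@(15, 9): e=[0,24,8] → █  [on edge]
    (8,4)@(17, 9): e=[-24,52,4] → ·
    (9,4)@(19, 9): e=[-48,80,0] → ·  [on edge]
    (6,5)@(13, 11): e=[16,0,16] → █  [on edge]
    (7,5)@(15, 11): e=[-8,28,12] → ·
    (6,7)@(13, 15): e=[0,8,24] → █  [on edge]
    (5,10)@(11, 21): e=[0,-8,40] → ·  [on edge]
  covered (6 px):
    · · · · · · · · · ·
    · · · · · · · · · ·
    · · · · · · · █ · ·
    · · · · · · · █ · ·
    · · · · · · · █ · ·
    · · · · · · █ · · ·
    · · · · · · █ · · ·
    · · · · · · █ · · ·
    · · · · · · · · · ·
    · · · · · · · · · ·
    · · · · · · · · · ·

Z-buffer (winner per pixel, '.' = empty):
  . . . . . . . . . .
  . 1 . . . . 0 . . .
  . . . . 0 0 0 2 . .
  . 0 0 0 1 0 . 2 . .
  0 0 0 0 0 0 . 2 . .
  . 0 0 0 0 0 2 . . .
  . . 0 0 0 . 2 . . .
  . . . 0 0 . 2 . . .
  . . . 0 . . . . . .
  . . . . . . . . . .
  . . . . . . . . . .

Final: 2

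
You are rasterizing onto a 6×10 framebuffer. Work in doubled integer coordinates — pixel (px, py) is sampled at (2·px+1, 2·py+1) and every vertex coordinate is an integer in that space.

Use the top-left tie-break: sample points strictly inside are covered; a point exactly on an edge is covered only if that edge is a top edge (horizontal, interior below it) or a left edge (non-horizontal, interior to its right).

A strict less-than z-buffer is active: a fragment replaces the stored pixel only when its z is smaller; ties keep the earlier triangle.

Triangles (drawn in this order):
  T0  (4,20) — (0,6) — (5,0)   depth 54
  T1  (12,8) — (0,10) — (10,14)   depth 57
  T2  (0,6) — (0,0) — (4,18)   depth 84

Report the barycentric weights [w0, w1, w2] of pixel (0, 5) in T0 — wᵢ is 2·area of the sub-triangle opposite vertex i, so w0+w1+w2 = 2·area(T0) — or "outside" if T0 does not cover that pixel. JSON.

T0:
  2·area = 94
  edge (4, 20)→(0, 6): d=(-4,-14) top-left  bias=+0
  edge (0, 6)→(5, 0): d=(5,-6) top-left  bias=+0
  edge (5, 0)→(4, 20): d=(-1,20) right/bottom  bias=-1
    (1,1)@(3, 3): e=[54,3,37] → X
    (2,1)@(5, 3): e=[82,15,-3] → .
    (0,2)@(1, 5): e=[18,1,75] → X
    (2,2)@(5, 5): e=[74,25,-5] → .
    (0,3)@(1, 7): e=[10,11,73] → X
    (2,3)@(5, 7): e=[66,35,-7] → .
    (0,4)@(1, 9): e=[2,21,71] → X
    (2,4)@(5, 9): e=[58,45,-9] → .
    (0,5)@(1, 11): e=[-6,31,69] → .
    (1,5)@(3, 11): e=[22,43,29] → X
    (2,5)@(5, 11): e=[50,55,-11] → .
    (1,6)@(3, 13): e=[14,53,27] → X
  covered (10 px):
    . . . . . .
    . X . . . .
    X X . . . .
    X X . . . .
    X X . . . .
    . X . . . .
    . X . . . .
    . X . . . .
    . . . . . .
    . . . . . .
T1:
  2·area = 68  (B↔C swapped to make it positive)
  edge (12, 8)→(10, 14): d=(-2,6) right/bottom  bias=-1
  edge (10, 14)→(0, 10): d=(-10,-4) top-left  bias=+0
  edge (0, 10)→(12, 8): d=(12,-2) top-left  bias=+0
    (3,4)@(7, 9): e=[28,38,2] → X
    (4,4)@(9, 9): e=[16,46,6] → X
    (5,4)@(11, 9): e=[4,54,10] → X
    (1,5)@(3, 11): e=[48,2,18] → X
    (2,5)@(5, 11): e=[36,10,22] → X
    (5,5)@(11, 11): e=[0,34,34] → .  [on edge]
    (1,6)@(3, 13): e=[44,-18,42] → .
    (2,6)@(5, 13): e=[32,-10,46] → .
    (3,6)@(7, 13): e=[20,-2,50] → .
    (4,6)@(9, 13): e=[8,6,54] → X
    (5,6)@(11, 13): e=[-4,14,58] → .
    (4,7)@(9, 15): e=[4,-14,78] → .
    (4,8)@(9, 17): e=[0,-34,102] → .  [on edge]
  covered (8 px):
    . . . . . .
    . . . . . .
    . . . . . .
    . . . . . .
    . . . X X X
    . X X X X .
    . . . . X .
    . . . . . .
    . . . . . .
    . . . . . .
T2:
  2·area = 24
  edge (0, 6)→(0, 0): d=(0,-6) top-left  bias=+0
  edge (0, 0)→(4, 18): d=(4,18) right/bottom  bias=-1
  edge (4, 18)→(0, 6): d=(-4,-12) top-left  bias=+0
    (0,2)@(1, 5): e=[6,2,16] → X
    (1,2)@(3, 5): e=[18,-34,40] → .
    (0,3)@(1, 7): e=[6,10,8] → X
    (1,3)@(3, 7): e=[18,-26,32] → .
    (0,4)@(1, 9): e=[6,18,0] → X  [on edge]
    (1,4)@(3, 9): e=[18,-18,24] → .
    (0,5)@(1, 11): e=[6,26,-8] → .
    (1,7)@(3, 15): e=[18,6,0] → X  [on edge]
    (2,7)@(5, 15): e=[30,-30,24] → .
    (1,8)@(3, 17): e=[18,14,-8] → .
  covered (4 px):
    . . . . . .
    . . . . . .
    X . . . . .
    X . . . . .
    X . . . . .
    . . . . . .
    . . . . . .
    . X . . . .
    . . . . . .
    . . . . . .

Final: "outside"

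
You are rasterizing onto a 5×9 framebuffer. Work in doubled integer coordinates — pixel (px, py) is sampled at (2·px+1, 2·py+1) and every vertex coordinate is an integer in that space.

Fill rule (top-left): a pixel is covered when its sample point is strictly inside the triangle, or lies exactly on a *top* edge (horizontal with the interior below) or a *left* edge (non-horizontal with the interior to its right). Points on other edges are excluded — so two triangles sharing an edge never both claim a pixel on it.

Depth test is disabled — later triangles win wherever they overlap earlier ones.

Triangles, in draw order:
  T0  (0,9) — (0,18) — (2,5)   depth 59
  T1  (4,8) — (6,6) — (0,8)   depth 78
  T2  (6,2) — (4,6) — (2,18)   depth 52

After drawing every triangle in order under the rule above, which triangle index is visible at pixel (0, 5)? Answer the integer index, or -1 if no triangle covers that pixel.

T0:
  2·area = 18  (B↔C swapped to make it positive)
  edge (0, 9)→(2, 5): d=(2,-4) top-left  bias=+0
  edge (2, 5)→(0, 18): d=(-2,13) right/bottom  bias=-1
  edge (0, 18)→(0, 9): d=(0,-9) top-left  bias=+0
    (1,1)@(3, 3): e=[0,-9,27] → ·  [on edge]
    (0,3)@(1, 7): e=[0,9,9] → #  [on edge]
    (1,3)@(3, 7): e=[8,-17,27] → ·
    (0,4)@(1, 9): e=[4,5,9] → #
    (1,4)@(3, 9): e=[12,-21,27] → ·
    (0,5)@(1, 11): e=[8,1,9] → #
    (1,5)@(3, 11): e=[16,-25,27] → ·
    (0,6)@(1, 13): e=[12,-3,9] → ·
  covered (3 px):
    · · · · ·
    · · · · ·
    · · · · ·
    # · · · ·
    # · · · ·
    # · · · ·
    · · · · ·
    · · · · ·
    · · · · ·
T1:
  2·area = 8  (B↔C swapped to make it positive)
  edge (4, 8)→(0, 8): d=(-4,0) right/bottom  bias=-1
  edge (0, 8)→(6, 6): d=(6,-2) top-left  bias=+0
  edge (6, 6)→(4, 8): d=(-2,2) right/bottom  bias=-1
    (4,1)@(9, 3): e=[20,-12,0] → ·  [on edge]
    (3,2)@(7, 5): e=[12,-4,0] → ·  [on edge]
    (4,2)@(9, 5): e=[12,0,-4] → ·  [on edge]
    (1,3)@(3, 7): e=[4,0,4] → #  [on edge]
    (2,3)@(5, 7): e=[4,4,0] → ·  [on edge]
    (1,4)@(3, 9): e=[-4,12,0] → ·  [on edge]
    (0,5)@(1, 11): e=[-12,20,0] → ·  [on edge]
  covered (1 px):
    · · · · ·
    · · · · ·
    · · · · ·
    · # · · ·
    · · · · ·
    · · · · ·
    · · · · ·
    · · · · ·
    · · · · ·
T2:
  2·area = 16  (B↔C swapped to make it positive)
  edge (6, 2)→(2, 18): d=(-4,16) right/bottom  bias=-1
  edge (2, 18)→(4, 6): d=(2,-12) top-left  bias=+0
  edge (4, 6)→(6, 2): d=(2,-4) top-left  bias=+0
    (2,2)@(5, 5): e=[4,10,2] → #
    (3,2)@(7, 5): e=[-28,34,10] → ·
    (2,3)@(5, 7): e=[-4,14,6] → ·
    (1,6)@(3, 13): e=[4,2,10] → #
    (2,6)@(5, 13): e=[-28,26,18] → ·
    (1,7)@(3, 15): e=[-4,6,14] → ·
  covered (2 px):
    · · · · ·
    · · · · ·
    · · # · ·
    · · · · ·
    · · · · ·
    · · · · ·
    · # · · ·
    · · · · ·
    · · · · ·

Z-buffer (winner per pixel, '.' = empty):
  . . . . .
  . . . . .
  . . 2 . .
  0 1 . . .
  0 . . . .
  0 . . . .
  . 2 . . .
  . . . . .
  . . . . .

Result: 0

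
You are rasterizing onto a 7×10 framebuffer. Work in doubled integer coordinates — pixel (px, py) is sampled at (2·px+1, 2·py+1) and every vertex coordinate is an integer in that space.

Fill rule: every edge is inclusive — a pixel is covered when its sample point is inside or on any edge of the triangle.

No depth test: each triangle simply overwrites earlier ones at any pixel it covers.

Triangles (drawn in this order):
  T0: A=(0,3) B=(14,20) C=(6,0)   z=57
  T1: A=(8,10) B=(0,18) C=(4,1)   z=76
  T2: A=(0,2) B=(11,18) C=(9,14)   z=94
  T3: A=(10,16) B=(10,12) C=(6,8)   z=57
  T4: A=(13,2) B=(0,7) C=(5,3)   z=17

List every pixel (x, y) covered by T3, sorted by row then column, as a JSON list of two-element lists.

T0:
  2·area = 144  (B↔C swapped to make it positive)
  edge (0, 3)→(6, 0): d=(6,-3) inclusive
  edge (6, 0)→(14, 20): d=(8,20) inclusive
  edge (14, 20)→(0, 3): d=(-14,-17) inclusive
    (2,0)@(5, 1): e=[3,28,113] → X
    (3,0)@(7, 1): e=[9,-12,147] → .
    (0,1)@(1, 3): e=[3,124,17] → X
    (1,1)@(3, 3): e=[9,84,51] → X
    (3,1)@(7, 3): e=[21,4,119] → X
    (4,1)@(9, 3): e=[27,-36,153] → .
    (0,2)@(1, 5): e=[15,140,-11] → .
    (1,2)@(3, 5): e=[21,100,23] → X
    (4,2)@(9, 5): e=[39,-20,125] → .
    (1,3)@(3, 7): e=[33,116,-5] → .
    (2,3)@(5, 7): e=[39,76,29] → X
    (4,3)@(9, 7): e=[51,-4,97] → .
  covered (18 px):
    . . X . . . .
    X X X X . . .
    . X X X . . .
    . . X X . . .
    . . X X X . .
    . . . X X . .
    . . . . X X .
    . . . . . X .
    . . . . . . .
    . . . . . . .
T1:
  2·area = 104
  edge (8, 10)→(0, 18): d=(-8,8) inclusive
  edge (0, 18)→(4, 1): d=(4,-17) inclusive
  edge (4, 1)→(8, 10): d=(4,9) inclusive
    (2,2)@(5, 5): e=[64,33,7] → X
    (3,2)@(7, 5): e=[48,67,-11] → .
    (6,2)@(13, 5): e=[0,169,-65] → .  [on edge]
    (1,3)@(3, 7): e=[64,7,33] → X
    (3,3)@(7, 7): e=[32,75,-3] → .
    (5,3)@(11, 7): e=[0,143,-39] → .  [on edge]
    (1,4)@(3, 9): e=[48,15,41] → X
    (3,4)@(7, 9): e=[16,83,5] → X
    (4,4)@(9, 9): e=[0,117,-13] → .  [on edge]
    (1,5)@(3, 11): e=[32,23,49] → X
    (3,5)@(7, 11): e=[0,91,13] → X  [on edge]
    (4,5)@(9, 11): e=[-16,125,-5] → .
    (2,6)@(5, 13): e=[0,65,39] → X  [on edge]
    (1,7)@(3, 15): e=[0,39,65] → X  [on edge]
    (0,8)@(1, 17): e=[0,13,91] → X  [on edge]
  covered (14 px):
    . . . . . . .
    . . . . . . .
    . . X . . . .
    . X X . . . .
    . X X X . . .
    . X X X . . .
    . X X . . . .
    X X . . . . .
    X . . . . . .
    . . . . . . .
T2:
  2·area = 12  (B↔C swapped to make it positive)
  edge (0, 2)→(9, 14): d=(9,12) inclusive
  edge (9, 14)→(11, 18): d=(2,4) inclusive
  edge (11, 18)→(0, 2): d=(-11,-16) inclusive
    (2,4)@(5, 9): e=[3,6,3] → X
    (3,4)@(7, 9): e=[-21,-2,35] → .
    (2,5)@(5, 11): e=[21,10,-19] → .
    (4,7)@(9, 15): e=[9,2,1] → X
    (5,7)@(11, 15): e=[-15,-6,33] → .
    (4,8)@(9, 17): e=[27,6,-21] → .
  covered (2 px):
    . . . . . . .
    . . . . . . .
    . . . . . . .
    . . . . . . .
    . . X . . . .
    . . . . . . .
    . . . . . . .
    . . . . X . .
    . . . . . . .
    . . . . . . .
T3:
  2·area = 16  (B↔C swapped to make it positive)
  edge (10, 16)→(6, 8): d=(-4,-8) inclusive
  edge (6, 8)→(10, 12): d=(4,4) inclusive
  edge (10, 12)→(10, 16): d=(0,4) inclusive
    (0,1)@(1, 3): e=[-20,0,36] → .  [on edge]
    (1,2)@(3, 5): e=[-12,0,28] → .  [on edge]
    (2,3)@(5, 7): e=[-4,0,20] → .  [on edge]
    (3,4)@(7, 9): e=[4,0,12] → X  [on edge]
    (4,4)@(9, 9): e=[20,-8,4] → .
    (3,5)@(7, 11): e=[-4,8,12] → .
    (4,5)@(9, 11): e=[12,0,4] → X  [on edge]
    (5,5)@(11, 11): e=[28,-8,-4] → .
    (4,6)@(9, 13): e=[4,8,4] → X
    (5,6)@(11, 13): e=[20,0,-4] → .  [on edge]
    (4,7)@(9, 15): e=[-4,16,4] → .
    (6,7)@(13, 15): e=[28,0,-12] → .  [on edge]
  covered (3 px):
    . . . . . . .
    . . . . . . .
    . . . . . . .
    . . . . . . .
    . . . X . . .
    . . . . X . .
    . . . . X . .
    . . . . . . .
    . . . . . . .
    . . . . . . .
T4:
  2·area = 27
  edge (13, 2)→(0, 7): d=(-13,5) inclusive
  edge (0, 7)→(5, 3): d=(5,-4) inclusive
  edge (5, 3)→(13, 2): d=(8,-1) inclusive
    (2,1)@(5, 3): e=[27,0,0] → X  [on edge]
    (3,1)@(7, 3): e=[17,8,2] → X
    (4,1)@(9, 3): e=[7,16,4] → X
    (5,1)@(11, 3): e=[-3,24,6] → .
    (1,2)@(3, 5): e=[11,2,14] → X
    (3,2)@(7, 5): e=[-9,18,18] → .
    (4,2)@(9, 5): e=[-19,26,20] → .
    (1,3)@(3, 7): e=[-15,12,30] → .
    (2,3)@(5, 7): e=[-25,20,32] → .
  covered (5 px):
    . . . . . . .
    . . X X X . .
    . X X . . . .
    . . . . . . .
    . . . . . . .
    . . . . . . .
    . . . . . . .
    . . . . . . .
    . . . . . . .
    . . . . . . .

Answer: [[3,4],[4,5],[4,6]]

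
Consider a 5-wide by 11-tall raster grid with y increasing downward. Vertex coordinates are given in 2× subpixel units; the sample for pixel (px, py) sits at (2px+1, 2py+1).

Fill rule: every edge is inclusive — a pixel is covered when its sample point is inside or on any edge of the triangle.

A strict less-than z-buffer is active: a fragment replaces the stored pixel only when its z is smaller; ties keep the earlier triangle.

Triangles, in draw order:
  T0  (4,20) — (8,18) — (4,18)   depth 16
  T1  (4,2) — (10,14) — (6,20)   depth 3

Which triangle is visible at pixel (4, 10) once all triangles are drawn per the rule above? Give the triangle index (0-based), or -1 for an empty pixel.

T0:
  2·area = 8  (B↔C swapped to make it positive)
  edge (4, 20)→(4, 18): d=(0,-2) inclusive
  edge (4, 18)→(8, 18): d=(4,0) inclusive
  edge (8, 18)→(4, 20): d=(-4,2) inclusive
    (2,9)@(5, 19): e=[2,4,2] → X
    (3,9)@(7, 19): e=[6,4,-2] → .
    (2,10)@(5, 21): e=[2,12,-6] → .
  covered (1 px):
    . . . . .
    . . . . .
    . . . . .
    . . . . .
    . . . . .
    . . . . .
    . . . . .
    . . . . .
    . . . . .
    . . X . .
    . . . . .
T1:
  2·area = 84
  edge (4, 2)→(10, 14): d=(6,12) inclusive
  edge (10, 14)→(6, 20): d=(-4,6) inclusive
  edge (6, 20)→(4, 2): d=(-2,-18) inclusive
    (2,2)@(5, 5): e=[6,66,12] → X
    (3,2)@(7, 5): e=[-18,54,48] → .
    (2,3)@(5, 7): e=[18,58,8] → X
    (3,3)@(7, 7): e=[-6,46,44] → .
    (2,4)@(5, 9): e=[30,50,4] → X
    (3,4)@(7, 9): e=[6,38,40] → X
    (4,4)@(9, 9): e=[-18,26,76] → .
    (2,5)@(5, 11): e=[42,42,0] → X  [on edge]
    (4,5)@(9, 11): e=[-6,18,72] → .
    (2,6)@(5, 13): e=[54,34,-4] → .
    (3,6)@(7, 13): e=[30,22,32] → X
    (4,6)@(9, 13): e=[6,10,68] → X
  covered (11 px):
    . . . . .
    . . . . .
    . . X . .
    . . X . .
    . . X X .
    . . X X .
    . . . X X
    . . . X X
    . . . X .
    . . . . .
    . . . . .

Z-buffer (winner per pixel, '.' = empty):
  . . . . .
  . . . . .
  . . 1 . .
  . . 1 . .
  . . 1 1 .
  . . 1 1 .
  . . . 1 1
  . . . 1 1
  . . . 1 .
  . . 0 . .
  . . . . .

Answer: -1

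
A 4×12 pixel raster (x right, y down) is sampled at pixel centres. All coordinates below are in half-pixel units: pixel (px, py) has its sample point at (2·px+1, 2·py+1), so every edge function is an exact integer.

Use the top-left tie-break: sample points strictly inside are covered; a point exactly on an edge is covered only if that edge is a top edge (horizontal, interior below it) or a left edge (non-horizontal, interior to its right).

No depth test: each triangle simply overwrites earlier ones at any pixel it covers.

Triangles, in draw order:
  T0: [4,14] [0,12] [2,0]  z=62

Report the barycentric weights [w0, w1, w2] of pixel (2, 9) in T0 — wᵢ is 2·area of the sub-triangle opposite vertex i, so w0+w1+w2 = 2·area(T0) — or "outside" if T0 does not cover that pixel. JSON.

T0:
  2·area = 52
  edge (4, 14)→(0, 12): d=(-4,-2) top-left  bias=+0
  edge (0, 12)→(2, 0): d=(2,-12) top-left  bias=+0
  edge (2, 0)→(4, 14): d=(2,14) right/bottom  bias=-1
    (0,3)@(1, 7): e=[22,2,28] → X
    (1,3)@(3, 7): e=[26,26,0] → .  [on edge]
    (0,4)@(1, 9): e=[14,6,32] → X
    (1,4)@(3, 9): e=[18,30,4] → X
    (2,4)@(5, 9): e=[22,54,-24] → .
    (0,5)@(1, 11): e=[6,10,36] → X
    (2,5)@(5, 11): e=[14,58,-20] → .
    (0,6)@(1, 13): e=[-2,14,40] → .
    (1,6)@(3, 13): e=[2,38,12] → X
    (2,6)@(5, 13): e=[6,62,-16] → .
    (1,7)@(3, 15): e=[-6,42,16] → .
    (2,10)@(5, 21): e=[-26,78,0] → .  [on edge]
  covered (6 px):
    . . . .
    . . . .
    . . . .
    X . . .
    X X . .
    X X . .
    . X . .
    . . . .
    . . . .
    . . . .
    . . . .
    . . . .

Answer: "outside"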